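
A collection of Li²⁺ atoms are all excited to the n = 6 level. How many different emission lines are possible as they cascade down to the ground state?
15

The electron can occupy levels n = 1, 2, ..., 6 during de-excitation — that is m = 6 - 1 + 1 = 6 distinct levels.

The number of distinct spectral lines equals the number of ways to choose 2 of these m levels (each pair gives one possible emission transition):

Number of lines = m(m-1)/2 = 6×5/2 = 15

These correspond to all possible transitions between the 6 levels:
6 → 5, 6 → 4, 6 → 3, 6 → 2, 6 → 1, 5 → 4, 5 → 3, 5 → 2...

Each transition produces a photon with a unique energy (and thus wavelength). This count does not depend on Z.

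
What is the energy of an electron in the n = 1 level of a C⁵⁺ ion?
-489.805200 eV

For hydrogen-like ions, the energy levels scale with Z²:
E_n = -13.6057 Z² / n² eV

For C⁵⁺ (Z = 6) at n = 1:
E_1 = -13.6057 × 6² / 1²
E_1 = -13.6057 × 36 / 1
E_1 = -489.8052 / 1
E_1 = -489.805200 eV

The energy is 36 times more negative than hydrogen at the same n due to the stronger nuclear charge.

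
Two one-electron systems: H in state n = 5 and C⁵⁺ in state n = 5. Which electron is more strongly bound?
C⁵⁺ at n = 5 (E = -19.592208 eV)

Using E_n = -13.6057 Z² / n² eV:

H (Z = 1) at n = 5:
E = -13.6057 × 1² / 5² = -13.6057 × 1 / 25 = -0.544228000 eV

C⁵⁺ (Z = 6) at n = 5:
E = -13.6057 × 6² / 5² = -13.6057 × 36 / 25 = -19.592208000 eV

Since -19.592208000 eV < -0.544228000 eV,
C⁵⁺ at n = 5 is more tightly bound (requires more energy to ionize).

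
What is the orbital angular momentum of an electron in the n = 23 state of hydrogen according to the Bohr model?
2.42552e-33 J·s (or 23ℏ)

In the Bohr model, angular momentum is quantized:
L = nℏ

where ℏ = h/(2π) = 1.0545718e-34 J·s

For n = 23:
L = 23 × 1.0545718e-34 J·s
L = 2.42552e-33 J·s

This can also be written as L = 23ℏ.
The angular momentum is an integer multiple of the reduced Planck constant.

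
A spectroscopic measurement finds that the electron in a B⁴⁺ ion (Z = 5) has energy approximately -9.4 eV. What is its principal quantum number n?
n = 6

The exact energy levels follow E_n = -13.6057 Z² / n² eV with Z = 5.

The measured value (-9.4 eV) is reported to only 2 significant figures, so we must test candidate n values and see which one matches to that precision.

Candidate energies:
  n = 4:  E = -13.6057 × 5² / 4² = -21.25891 eV
  n = 5:  E = -13.6057 × 5² / 5² = -13.60570 eV
  n = 6:  E = -13.6057 × 5² / 6² = -9.44840 eV  ← matches
  n = 7:  E = -13.6057 × 5² / 7² = -6.94168 eV
  n = 8:  E = -13.6057 × 5² / 8² = -5.31473 eV

Checking against the measurement of -9.4 eV (2 sig figs), only n = 6 agrees:
E_6 = -9.44840 eV, which rounds to -9.4 eV ✓

Therefore n = 6.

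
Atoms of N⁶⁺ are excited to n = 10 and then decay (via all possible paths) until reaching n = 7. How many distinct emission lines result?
6

The electron can occupy levels n = 7, 8, ..., 10 during de-excitation — that is m = 10 - 7 + 1 = 4 distinct levels.

The number of distinct spectral lines equals the number of ways to choose 2 of these m levels (each pair gives one possible emission transition):

Number of lines = m(m-1)/2 = 4×3/2 = 6

These correspond to all possible transitions between the 4 levels:
10 → 9, 10 → 8, 10 → 7, 9 → 8, 9 → 7, 8 → 7

Each transition produces a photon with a unique energy (and thus wavelength). This count does not depend on Z.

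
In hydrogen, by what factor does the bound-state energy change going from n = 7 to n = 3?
5.44

Using E_n = -13.6057 Z² / n² eV with Z = 1:

E_3 = -13.6057 / 3² = -13.6057 / 9 = -1.51174444 eV
E_7 = -13.6057 / 7² = -13.6057 / 49 = -0.27766735 eV

The ratio is:
E_3/E_7 = (-1.51174444) / (-0.27766735)
E_3/E_7 = (-13.6057/9) / (-13.6057/49)
E_3/E_7 = 49/9
E_3/E_7 = 5.44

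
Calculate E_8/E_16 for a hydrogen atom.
4.000000

Using E_n = -13.6057 Z² / n² eV with Z = 1:

E_8 = -13.6057 / 8² = -13.6057 / 64 = -0.212589062500 eV
E_16 = -13.6057 / 16² = -13.6057 / 256 = -0.053147265625 eV

The ratio is:
E_8/E_16 = (-0.212589062500) / (-0.053147265625)
E_8/E_16 = (-13.6057/64) / (-13.6057/256)
E_8/E_16 = 256/64
E_8/E_16 = 4.000000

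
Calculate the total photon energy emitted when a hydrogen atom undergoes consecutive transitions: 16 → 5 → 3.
1.458597 eV

The energy levels of hydrogen are E_n = -13.6057 / n² eV.

First transition (16 → 5):
ΔE₁ = |E_5 - E_16|
ΔE₁ = |-0.544228000000 - (-0.053147265625)| = 0.491080734 eV

Second transition (5 → 3):
ΔE₂ = |E_3 - E_5|
ΔE₂ = |-1.511744444444 - (-0.544228000000)| = 0.967516444 eV

Total energy released:
E_total = ΔE₁ + ΔE₂ = 0.491080734 + 0.967516444 = 1.458597 eV

Note: This equals the direct transition 16 → 3: 1.458597 eV ✓
Energy is conserved regardless of the path taken.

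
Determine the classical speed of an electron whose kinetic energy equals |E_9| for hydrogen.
2.43077e+05 m/s (or 0.08% of c)

The binding energy at n = 9 for hydrogen is:
E_9 = -13.6057/9² = -0.167971605 eV
|E_9| = 0.167971605 eV

Convert to Joules:
KE = 0.167971605 eV × (1.602177 × 10⁻¹⁹ J/eV) = 2.6912024e-20 J

Using KE = ½mv²:
v = √(2·KE/m_e)
v = √(2 × 2.6912024e-20 J / 9.10938 × 10⁻³¹ kg)
v = 2.43077e+05 m/s

This is approximately 0.08% the speed of light.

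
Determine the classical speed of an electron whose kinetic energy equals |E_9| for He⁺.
4.86154e+05 m/s (or 0.1622% of c)

The binding energy at n = 9 for He⁺ is:
E_9 = -13.6057 × 2²/9² = -0.671886420 eV
|E_9| = 0.671886420 eV

Convert to Joules:
KE = 0.671886420 eV × (1.602177 × 10⁻¹⁹ J/eV) = 1.0764810e-19 J

Using KE = ½mv²:
v = √(2·KE/m_e)
v = √(2 × 1.0764810e-19 J / 9.10938 × 10⁻³¹ kg)
v = 4.86154e+05 m/s

This is approximately 0.1622% the speed of light.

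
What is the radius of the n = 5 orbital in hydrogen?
1.32294 nm (or 13.22943 Å)

The Bohr radius formula is:
r_n = n² a₀ / Z

where a₀ = 0.05291772 nm is the Bohr radius.

For H (Z = 1) at n = 5:
r_5 = 5² × 0.05291772 nm / 1
r_5 = 25 × 0.05291772 nm / 1
r_5 = 1.322943 nm / 1
r_5 = 1.32294 nm

The electron orbits at approximately 1.32294 nm from the nucleus.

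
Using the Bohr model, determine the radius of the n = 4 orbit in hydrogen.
0.84668 nm (or 8.46684 Å)

The Bohr radius formula is:
r_n = n² a₀ / Z

where a₀ = 0.05291772 nm is the Bohr radius.

For H (Z = 1) at n = 4:
r_4 = 4² × 0.05291772 nm / 1
r_4 = 16 × 0.05291772 nm / 1
r_4 = 0.846684 nm / 1
r_4 = 0.84668 nm

The electron orbits at approximately 0.84668 nm from the nucleus.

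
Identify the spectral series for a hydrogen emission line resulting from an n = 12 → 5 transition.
Pfund series

The spectral series in hydrogen are named based on the final (lower) energy level:
- Lyman series: n_final = 1 (ultraviolet)
- Balmer series: n_final = 2 (visible/near-UV)
- Paschen series: n_final = 3 (infrared)
- Brackett series: n_final = 4 (infrared)
- Pfund series: n_final = 5 (far infrared)

Since this transition ends at n = 5, it belongs to the Pfund series.

For reference, this 12 → 5 line has photon energy
ΔE = 13.6057 eV × (1/5² - 1/12²) = 0.44974397222 eV,
corresponding to wavelength λ = hc/ΔE = 1239.84 eV·nm / 0.44974397222 eV = 2756.76847 nm in the far infrared region.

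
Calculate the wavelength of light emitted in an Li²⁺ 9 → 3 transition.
102.51733 nm

First, find the transition energy using E_n = -13.6057 Z² / n² eV:
E_9 = -13.6057 × 3² / 9² = -1.51174444 eV
E_3 = -13.6057 × 3² / 3² = -13.60570000 eV

Photon energy: |ΔE| = |E_3 - E_9| = 12.09395556 eV

Convert to wavelength using E = hc/λ with hc = 1239.84 eV·nm:
λ = hc/E = 1239.84 eV·nm / 12.09395556 eV
λ = 102.51733 nm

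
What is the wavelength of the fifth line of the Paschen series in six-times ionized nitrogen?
19.476390 nm

The lines of a series are numbered from the longest wavelength (smallest ΔE) outward; the fifth line is the transition from n = n_f + 5 to n_f.
The Paschen series has all transitions ending at n_f = 3.

For N⁶⁺ (Z = 7), the fifth line (ε-line) is the jump from n = 8 to n = 3:
E_8 = -13.6057 × 7² / 8² = -10.41686406 eV
E_3 = -13.6057 × 7² / 3² = -74.07547778 eV
ΔE = E_8 - E_3 = 63.65861372 eV

λ = hc/E = 1239.84 eV·nm / 63.65861372 eV
λ = 19.476390 nm

This is the ε-line of the Paschen series in N⁶⁺.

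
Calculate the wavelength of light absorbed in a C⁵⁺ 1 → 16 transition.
2.54122 nm

First, find the transition energy using E_n = -13.6057 Z² / n² eV:
E_1 = -13.6057 × 6² / 1² = -489.8052000 eV
E_16 = -13.6057 × 6² / 16² = -1.9133016 eV

Photon energy: |ΔE| = |E_16 - E_1| = 487.8918984 eV

Convert to wavelength using E = hc/λ with hc = 1239.84 eV·nm:
λ = hc/E = 1239.84 eV·nm / 487.8918984 eV
λ = 2.54122 nm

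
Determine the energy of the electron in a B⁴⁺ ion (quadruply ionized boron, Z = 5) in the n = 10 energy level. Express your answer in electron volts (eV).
-3.40143 eV

The energy levels of a hydrogen-like atom are given by:
E_n = -13.6057 Z² / n² eV  (with Z = 5 for B⁴⁺)

For n = 10:
E_10 = -13.6057 × 5² / 10²
E_10 = -13.6057 × 25 / 100
E_10 = -3.40143 eV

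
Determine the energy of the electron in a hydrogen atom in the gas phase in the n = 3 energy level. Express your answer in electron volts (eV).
-1.51174 eV

The energy levels of a hydrogen-like atom are given by:
E_n = -13.6057 eV / n²

For n = 3:
E_3 = -13.6057 eV / 3²
E_3 = -13.6057 eV / 9
E_3 = -1.51174 eV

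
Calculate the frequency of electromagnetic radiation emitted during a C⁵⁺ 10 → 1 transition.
1.173e+17 Hz

First, find the transition energy:
E_10 = -13.6057 × 6² / 10² = -4.89805 eV
E_1 = -13.6057 × 6² / 1² = -489.80520 eV
|ΔE| = |E_1 - E_10| = 484.90715 eV

Convert to Joules: E = 484.90715 eV × (1.602177 × 10⁻¹⁹ J/eV) = 7.76907e-17 J

Using E = hf:
f = E/h = 7.76907e-17 J / (6.62607 × 10⁻³⁴ J·s)
f = 1.173e+17 Hz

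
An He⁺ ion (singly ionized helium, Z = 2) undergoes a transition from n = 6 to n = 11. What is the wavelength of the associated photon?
1167.49145 nm

First, find the transition energy using E_n = -13.6057 Z² / n² eV:
E_6 = -13.6057 × 2² / 6² = -1.5117444444 eV
E_11 = -13.6057 × 2² / 11² = -0.4497752066 eV

Photon energy: |ΔE| = |E_11 - E_6| = 1.0619692378 eV

Convert to wavelength using E = hc/λ with hc = 1239.84 eV·nm:
λ = hc/E = 1239.84 eV·nm / 1.0619692378 eV
λ = 1167.49145 nm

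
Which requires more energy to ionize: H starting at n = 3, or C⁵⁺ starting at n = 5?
C⁵⁺ at n = 5 (E = -19.59 eV)

Using E_n = -13.6057 Z² / n² eV:

H (Z = 1) at n = 3:
E = -13.6057 × 1² / 3² = -13.6057 × 1 / 9 = -1.51174 eV

C⁵⁺ (Z = 6) at n = 5:
E = -13.6057 × 6² / 5² = -13.6057 × 36 / 25 = -19.59221 eV

Since -19.59221 eV < -1.51174 eV,
C⁵⁺ at n = 5 is more tightly bound (requires more energy to ionize).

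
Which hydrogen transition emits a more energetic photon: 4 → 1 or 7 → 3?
4 → 1

Calculate the energy for each transition:

Transition 4 → 1:
ΔE₁ = |E_1 - E_4| = |-13.6057/1² - (-13.6057/4²)|
ΔE₁ = |-13.605700000000 - (-0.850356250000)| = 12.755343750 eV

Transition 7 → 3:
ΔE₂ = |E_3 - E_7| = |-13.6057/3² - (-13.6057/7²)|
ΔE₂ = |-1.511744444444 - (-0.277667346939)| = 1.234077098 eV

Since 12.755343750 eV > 1.234077098 eV, the transition 4 → 1 emits the more energetic photon.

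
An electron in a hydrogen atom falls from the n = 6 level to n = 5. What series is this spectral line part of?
Pfund series

The spectral series in hydrogen are named based on the final (lower) energy level:
- Lyman series: n_final = 1 (ultraviolet)
- Balmer series: n_final = 2 (visible/near-UV)
- Paschen series: n_final = 3 (infrared)
- Brackett series: n_final = 4 (infrared)
- Pfund series: n_final = 5 (far infrared)

Since this transition ends at n = 5, it belongs to the Pfund series.

For reference, this 6 → 5 line has photon energy
ΔE = 13.6057 eV × (1/5² - 1/6²) = 0.16629189 eV,
corresponding to wavelength λ = hc/ΔE = 1239.84 eV·nm / 0.16629189 eV = 7455.81 nm in the far infrared region.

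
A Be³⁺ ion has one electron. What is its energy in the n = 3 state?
-24.18791 eV

For hydrogen-like ions, the energy levels scale with Z²:
E_n = -13.6057 Z² / n² eV

For Be³⁺ (Z = 4) at n = 3:
E_3 = -13.6057 × 4² / 3²
E_3 = -13.6057 × 16 / 9
E_3 = -217.6912 / 9
E_3 = -24.18791 eV

The energy is 16 times more negative than hydrogen at the same n due to the stronger nuclear charge.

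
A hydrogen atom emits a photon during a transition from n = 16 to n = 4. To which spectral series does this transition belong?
Brackett series

The spectral series in hydrogen are named based on the final (lower) energy level:
- Lyman series: n_final = 1 (ultraviolet)
- Balmer series: n_final = 2 (visible/near-UV)
- Paschen series: n_final = 3 (infrared)
- Brackett series: n_final = 4 (infrared)
- Pfund series: n_final = 5 (far infrared)

Since this transition ends at n = 4, it belongs to the Brackett series.

For reference, this 16 → 4 line has photon energy
ΔE = 13.6057 eV × (1/4² - 1/16²) = 0.797208984 eV,
corresponding to wavelength λ = hc/ΔE = 1239.84 eV·nm / 0.797208984 eV = 1555.226 nm in the infrared region.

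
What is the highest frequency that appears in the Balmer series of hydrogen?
8.2246e+14 Hz

The series limit corresponds to the transition from n = ∞ to n = 2.
This is the highest energy (shortest wavelength) transition in the Balmer series.

E_∞ = 0 eV
E_2 = -13.6057 / 2² = -3.4014250 eV

Energy at series limit:
ΔE = E_∞ - E_2 = 0 - (-3.4014250) = 3.4014250 eV
E = 3.4014250 eV × (1.602177 × 10⁻¹⁹ J/eV) = 5.449685e-19 J
f = E/h = 5.449685e-19 J / (6.62607 × 10⁻³⁴ J·s) = 8.2246e+14 Hz

This energy equals the ionization energy from the n = 2 state of hydrogen.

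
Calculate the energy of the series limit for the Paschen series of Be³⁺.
24.19 eV

The series limit corresponds to the transition from n = ∞ to n = 3.
This is the highest energy (shortest wavelength) transition in the Paschen series.

E_∞ = 0 eV
E_3 = -13.6057 × 4² / 3² = -24.19 eV

Energy at series limit:
ΔE = E_∞ - E_3 = 0 - (-24.19) = 24.19 eV

This energy equals the ionization energy from the n = 3 state of Be³⁺.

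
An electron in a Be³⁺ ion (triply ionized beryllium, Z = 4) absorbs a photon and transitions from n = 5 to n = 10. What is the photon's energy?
6.53 eV

The energy levels of a hydrogen-like atom are E_n = -13.6057 Z² eV / n².

Energy at n = 5: E_5 = -13.6057 × 4² / 5² = -8.70765 eV
Energy at n = 10: E_10 = -13.6057 × 4² / 10² = -2.17691 eV

The excitation energy is the difference:
ΔE = E_10 - E_5
ΔE = -2.17691 - (-8.70765)
ΔE = 6.53 eV

Since this is positive, energy must be absorbed (photon absorption).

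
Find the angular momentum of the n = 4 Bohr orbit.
4.218e-34 J·s (or 4ℏ)

In the Bohr model, angular momentum is quantized:
L = nℏ

where ℏ = h/(2π) = 1.05457e-34 J·s

For n = 4:
L = 4 × 1.05457e-34 J·s
L = 4.218e-34 J·s

This can also be written as L = 4ℏ.
The angular momentum is an integer multiple of the reduced Planck constant.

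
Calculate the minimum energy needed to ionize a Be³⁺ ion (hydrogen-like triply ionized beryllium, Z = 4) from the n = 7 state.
4.442678 eV

The ionization energy is the energy needed to remove the electron completely (n → ∞).

For a hydrogen-like ion with Z = 4, E_n = -13.6057 Z² / n² eV.

At n = 7: E_7 = -13.6057 × 4² / 7² = -4.442677551 eV
At n = ∞: E_∞ = 0 eV

Ionization energy = E_∞ - E_7 = 0 - (-4.442677551) = 4.442677551 eV
Ionization energy ≈ 4.442678 eV

This is also called the binding energy of the electron in state n = 7.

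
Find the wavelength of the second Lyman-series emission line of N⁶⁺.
2.092190 nm

The lines of a series are numbered from the longest wavelength (smallest ΔE) outward; the second line is the transition from n = n_f + 2 to n_f.
The Lyman series has all transitions ending at n_f = 1.

For N⁶⁺ (Z = 7), the second line (β-line) is the jump from n = 3 to n = 1:
E_3 = -13.6057 × 7² / 3² = -74.07547778 eV
E_1 = -13.6057 × 7² / 1² = -666.67930000 eV
ΔE = E_3 - E_1 = 592.60382222 eV

λ = hc/E = 1239.84 eV·nm / 592.60382222 eV
λ = 2.092190 nm

This is the β-line of the Lyman series in N⁶⁺.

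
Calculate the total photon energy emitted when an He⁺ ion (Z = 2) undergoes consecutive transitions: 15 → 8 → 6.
1.269865 eV

The energy levels of He⁺ are E_n = -13.6057 × 2² / n² eV.

First transition (15 → 8):
ΔE₁ = |E_8 - E_15|
ΔE₁ = |-0.850356250000 - (-0.241879111111)| = 0.608477139 eV

Second transition (8 → 6):
ΔE₂ = |E_6 - E_8|
ΔE₂ = |-1.511744444444 - (-0.850356250000)| = 0.661388194 eV

Total energy released:
E_total = ΔE₁ + ΔE₂ = 0.608477139 + 0.661388194 = 1.269865 eV

Note: This equals the direct transition 15 → 6: 1.269865 eV ✓
Energy is conserved regardless of the path taken.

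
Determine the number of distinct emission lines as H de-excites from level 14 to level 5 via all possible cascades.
45

The electron can occupy levels n = 5, 6, ..., 14 during de-excitation — that is m = 14 - 5 + 1 = 10 distinct levels.

The number of distinct spectral lines equals the number of ways to choose 2 of these m levels (each pair gives one possible emission transition):

Number of lines = m(m-1)/2 = 10×9/2 = 45

These correspond to all possible transitions between the 10 levels:
14 → 13, 14 → 12, 14 → 11, 14 → 10, 14 → 9, 14 → 8, 14 → 7, 14 → 6...

Each transition produces a photon with a unique energy (and thus wavelength). This count does not depend on Z.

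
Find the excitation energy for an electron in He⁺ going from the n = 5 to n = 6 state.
0.66517 eV

The energy levels of a hydrogen-like atom are E_n = -13.6057 Z² eV / n².

Energy at n = 5: E_5 = -13.6057 × 2² / 5² = -2.17691200 eV
Energy at n = 6: E_6 = -13.6057 × 2² / 6² = -1.51174444 eV

The excitation energy is the difference:
ΔE = E_6 - E_5
ΔE = -1.51174444 - (-2.17691200)
ΔE = 0.66517 eV

Since this is positive, energy must be absorbed (photon absorption).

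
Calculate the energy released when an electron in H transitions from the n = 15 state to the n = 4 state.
0.79 eV

The energy levels are E_n = -13.6057 eV / n².

Energy at n = 15: E_15 = -13.6057 / 15² = -0.06047 eV
Energy at n = 4: E_4 = -13.6057 / 4² = -0.85036 eV

For emission (electron falling to lower state), the photon energy is:
E_photon = E_15 - E_4 = |-0.06047 - (-0.85036)|
E_photon = 0.79 eV

This energy is carried away by the emitted photon.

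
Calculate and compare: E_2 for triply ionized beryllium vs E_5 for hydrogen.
Be³⁺ at n = 2 (E = -54.42280 eV)

Using E_n = -13.6057 Z² / n² eV:

Be³⁺ (Z = 4) at n = 2:
E = -13.6057 × 4² / 2² = -13.6057 × 16 / 4 = -54.42280000 eV

H (Z = 1) at n = 5:
E = -13.6057 × 1² / 5² = -13.6057 × 1 / 25 = -0.54422800 eV

Since -54.42280000 eV < -0.54422800 eV,
Be³⁺ at n = 2 is more tightly bound (requires more energy to ionize).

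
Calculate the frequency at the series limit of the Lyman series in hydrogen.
3.290e+15 Hz

The series limit corresponds to the transition from n = ∞ to n = 1.
This is the highest energy (shortest wavelength) transition in the Lyman series.

E_∞ = 0 eV
E_1 = -13.6057 / 1² = -13.6057000 eV

Energy at series limit:
ΔE = E_∞ - E_1 = 0 - (-13.6057000) = 13.6057000 eV
E = 13.6057000 eV × (1.602177 × 10⁻¹⁹ J/eV) = 2.17987e-18 J
f = E/h = 2.17987e-18 J / (6.62607 × 10⁻³⁴ J·s) = 3.290e+15 Hz

This energy equals the ionization energy from the n = 1 state of hydrogen.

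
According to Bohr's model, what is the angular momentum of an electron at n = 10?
1.05e-33 J·s (or 10ℏ)

In the Bohr model, angular momentum is quantized:
L = nℏ

where ℏ = h/(2π) = 1.0546e-34 J·s

For n = 10:
L = 10 × 1.0546e-34 J·s
L = 1.05e-33 J·s

This can also be written as L = 10ℏ.
The angular momentum is an integer multiple of the reduced Planck constant.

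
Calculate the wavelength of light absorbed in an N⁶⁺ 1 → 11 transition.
1.88 nm

First, find the transition energy using E_n = -13.6057 Z² / n² eV:
E_1 = -13.6057 × 7² / 1² = -666.6793 eV
E_11 = -13.6057 × 7² / 11² = -5.5097 eV

Photon energy: |ΔE| = |E_11 - E_1| = 661.1696 eV

Convert to wavelength using E = hc/λ with hc = 1239.84 eV·nm:
λ = hc/E = 1239.84 eV·nm / 661.1696 eV
λ = 1.88 nm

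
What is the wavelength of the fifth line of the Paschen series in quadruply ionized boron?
38.17372 nm

The lines of a series are numbered from the longest wavelength (smallest ΔE) outward; the fifth line is the transition from n = n_f + 5 to n_f.
The Paschen series has all transitions ending at n_f = 3.

For B⁴⁺ (Z = 5), the fifth line (ε-line) is the jump from n = 8 to n = 3:
E_8 = -13.6057 × 5² / 8² = -5.3147266 eV
E_3 = -13.6057 × 5² / 3² = -37.7936111 eV
ΔE = E_8 - E_3 = 32.4788845 eV

λ = hc/E = 1239.84 eV·nm / 32.4788845 eV
λ = 38.17372 nm

This is the ε-line of the Paschen series in B⁴⁺.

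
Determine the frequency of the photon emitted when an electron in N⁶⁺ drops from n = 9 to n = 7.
1.29969e+15 Hz

First, find the transition energy:
E_9 = -13.6057 × 7² / 9² = -8.23060864 eV
E_7 = -13.6057 × 7² / 7² = -13.60570000 eV
|ΔE| = |E_7 - E_9| = 5.37509136 eV

Convert to Joules: E = 5.37509136 eV × (1.602177 × 10⁻¹⁹ J/eV) = 8.6118477e-19 J

Using E = hf:
f = E/h = 8.6118477e-19 J / (6.62607 × 10⁻³⁴ J·s)
f = 1.29969e+15 Hz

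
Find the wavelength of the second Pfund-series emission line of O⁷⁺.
72.67577 nm

The lines of a series are numbered from the longest wavelength (smallest ΔE) outward; the second line is the transition from n = n_f + 2 to n_f.
The Pfund series has all transitions ending at n_f = 5.

For O⁷⁺ (Z = 8), the second line (β-line) is the jump from n = 7 to n = 5:
E_7 = -13.6057 × 8² / 7² = -17.7707102 eV
E_5 = -13.6057 × 8² / 5² = -34.8305920 eV
ΔE = E_7 - E_5 = 17.0598818 eV

λ = hc/E = 1239.84 eV·nm / 17.0598818 eV
λ = 72.67577 nm

This is the β-line of the Pfund series in O⁷⁺.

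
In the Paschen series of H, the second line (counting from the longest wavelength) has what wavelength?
1281.47 nm

The lines of a series are numbered from the longest wavelength (smallest ΔE) outward; the second line is the transition from n = n_f + 2 to n_f.
The Paschen series has all transitions ending at n_f = 3.

For H, the second line (β-line) is the jump from n = 5 to n = 3:
E_5 = -13.6057 / 5² = -0.54422800 eV
E_3 = -13.6057 / 3² = -1.51174444 eV
ΔE = E_5 - E_3 = 0.96751644 eV

λ = hc/E = 1239.84 eV·nm / 0.96751644 eV
λ = 1281.47 nm

This is the β-line of the Paschen series in H.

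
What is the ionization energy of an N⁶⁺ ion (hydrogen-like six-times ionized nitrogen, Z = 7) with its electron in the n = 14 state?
3.40 eV

The ionization energy is the energy needed to remove the electron completely (n → ∞).

For a hydrogen-like ion with Z = 7, E_n = -13.6057 Z² / n² eV.

At n = 14: E_14 = -13.6057 × 7² / 14² = -3.40143 eV
At n = ∞: E_∞ = 0 eV

Ionization energy = E_∞ - E_14 = 0 - (-3.40143) = 3.40143 eV
Ionization energy ≈ 3.40 eV

This is also called the binding energy of the electron in state n = 14.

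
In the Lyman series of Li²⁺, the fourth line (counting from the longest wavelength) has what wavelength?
10.547050 nm

The lines of a series are numbered from the longest wavelength (smallest ΔE) outward; the fourth line is the transition from n = n_f + 4 to n_f.
The Lyman series has all transitions ending at n_f = 1.

For Li²⁺ (Z = 3), the fourth line (δ-line) is the jump from n = 5 to n = 1:
E_5 = -13.6057 × 3² / 5² = -4.89805200 eV
E_1 = -13.6057 × 3² / 1² = -122.45130000 eV
ΔE = E_5 - E_1 = 117.55324800 eV

λ = hc/E = 1239.84 eV·nm / 117.55324800 eV
λ = 10.547050 nm

This is the δ-line of the Lyman series in Li²⁺.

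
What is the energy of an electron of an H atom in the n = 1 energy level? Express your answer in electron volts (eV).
-13.6057 eV

The energy levels of a hydrogen-like atom are given by:
E_n = -13.6057 eV / n²

For n = 1:
E_1 = -13.6057 eV / 1²
E_1 = -13.6057 eV / 1
E_1 = -13.6057 eV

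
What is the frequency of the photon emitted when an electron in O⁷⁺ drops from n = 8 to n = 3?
2.0105e+16 Hz

First, find the transition energy:
E_8 = -13.6057 × 8² / 8² = -13.605700 eV
E_3 = -13.6057 × 8² / 3² = -96.751644 eV
|ΔE| = |E_3 - E_8| = 83.145944 eV

Convert to Joules: E = 83.145944 eV × (1.602177 × 10⁻¹⁹ J/eV) = 1.332145e-17 J

Using E = hf:
f = E/h = 1.332145e-17 J / (6.62607 × 10⁻³⁴ J·s)
f = 2.0105e+16 Hz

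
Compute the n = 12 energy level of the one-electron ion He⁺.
-0.38 eV

For hydrogen-like ions, the energy levels scale with Z²:
E_n = -13.6057 Z² / n² eV

For He⁺ (Z = 2) at n = 12:
E_12 = -13.6057 × 2² / 12²
E_12 = -13.6057 × 4 / 144
E_12 = -54.4228 / 144
E_12 = -0.38 eV

The energy is 4 times more negative than hydrogen at the same n due to the stronger nuclear charge.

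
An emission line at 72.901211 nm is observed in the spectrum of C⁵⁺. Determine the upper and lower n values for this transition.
n = 6 → n = 4

First, find the photon energy from the wavelength (hc = 1239.84 eV·nm):
E = hc/λ = 1239.84 eV·nm / 72.901211 nm = 17.007125 eV

The energy levels of C⁵⁺ satisfy E_n = -13.6057 × 6² / n² eV, so an emission n_i → n_f releases
ΔE = 13.6057 × 6² × (1/n_f² − 1/n_i²) eV.

Setting ΔE equal to the photon energy:
1/n_f² − 1/n_i² = 17.007125 / (13.6057 × 6²) = 0.034722222

Since 1/n_i² must be positive, we need 1/n_f² > 0.034722222, i.e. n_f ≤ 5. For each allowed n_f, solve n_i = (1/n_f² − 0.034722222)^(−1/2) and check whether it is a whole number:
  n_f = 1: 1/n_i² = 1.000000000 − 0.034722222 = 0.965277778 → n_i = 1.018  (not an integer) ✗
  n_f = 2: 1/n_i² = 0.250000000 − 0.034722222 = 0.215277778 → n_i = 2.155  (not an integer) ✗
  n_f = 3: 1/n_i² = 0.111111111 − 0.034722222 = 0.076388889 → n_i = 3.618  (not an integer) ✗
  n_f = 4: 1/n_i² = 0.062500000 − 0.034722222 = 0.027777778 → n_i = 6.000  → integer, n_i = 6 ✓
  n_f = 5: 1/n_i² = 0.040000000 − 0.034722222 = 0.005277778 → n_i = 13.765  (not an integer) ✗

Only n_f = 4 gives an integer upper level, n_i = 6.

The transition is from n = 6 to n = 4 (emission).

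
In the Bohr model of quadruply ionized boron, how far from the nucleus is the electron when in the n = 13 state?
1.78862 nm (or 17.88619 Å)

The Bohr radius formula is:
r_n = n² a₀ / Z

where a₀ = 0.05291772 nm is the Bohr radius.

For B⁴⁺ (Z = 5) at n = 13:
r_13 = 13² × 0.05291772 nm / 5
r_13 = 169 × 0.05291772 nm / 5
r_13 = 8.943095 nm / 5
r_13 = 1.78862 nm

The electron orbits at approximately 1.78862 nm from the nucleus.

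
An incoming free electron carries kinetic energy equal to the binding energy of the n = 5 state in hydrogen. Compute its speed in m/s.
4.3754e+05 m/s (or 0.14595% of c)

The binding energy at n = 5 for hydrogen is:
E_5 = -13.6057/5² = -0.54422800 eV
|E_5| = 0.54422800 eV

Convert to Joules:
KE = 0.54422800 eV × (1.602177 × 10⁻¹⁹ J/eV) = 8.719496e-20 J

Using KE = ½mv²:
v = √(2·KE/m_e)
v = √(2 × 8.719496e-20 J / 9.10938 × 10⁻³¹ kg)
v = 4.3754e+05 m/s

This is approximately 0.14595% the speed of light.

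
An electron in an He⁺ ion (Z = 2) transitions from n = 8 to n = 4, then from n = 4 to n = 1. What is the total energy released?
53.5724 eV

The energy levels of He⁺ are E_n = -13.6057 × 2² / n² eV.

First transition (8 → 4):
ΔE₁ = |E_4 - E_8|
ΔE₁ = |-3.4014250000 - (-0.8503562500)| = 2.5510688 eV

Second transition (4 → 1):
ΔE₂ = |E_1 - E_4|
ΔE₂ = |-54.4228000000 - (-3.4014250000)| = 51.0213750 eV

Total energy released:
E_total = ΔE₁ + ΔE₂ = 2.5510688 + 51.0213750 = 53.5724 eV

Note: This equals the direct transition 8 → 1: 53.5724 eV ✓
Energy is conserved regardless of the path taken.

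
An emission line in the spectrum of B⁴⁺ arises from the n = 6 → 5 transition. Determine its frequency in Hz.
1.01e+15 Hz

First, find the transition energy:
E_6 = -13.6057 × 5² / 6² = -9.448403 eV
E_5 = -13.6057 × 5² / 5² = -13.605700 eV
|ΔE| = |E_5 - E_6| = 4.157297 eV

Convert to Joules: E = 4.157297 eV × (1.602177 × 10⁻¹⁹ J/eV) = 6.6607e-19 J

Using E = hf:
f = E/h = 6.6607e-19 J / (6.62607 × 10⁻³⁴ J·s)
f = 1.01e+15 Hz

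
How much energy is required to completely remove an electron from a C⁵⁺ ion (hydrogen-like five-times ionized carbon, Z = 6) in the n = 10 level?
4.898052 eV

The ionization energy is the energy needed to remove the electron completely (n → ∞).

For a hydrogen-like ion with Z = 6, E_n = -13.6057 Z² / n² eV.

At n = 10: E_10 = -13.6057 × 6² / 10² = -4.898052000 eV
At n = ∞: E_∞ = 0 eV

Ionization energy = E_∞ - E_10 = 0 - (-4.898052000) = 4.898052000 eV
Ionization energy ≈ 4.898052 eV

This is also called the binding energy of the electron in state n = 10.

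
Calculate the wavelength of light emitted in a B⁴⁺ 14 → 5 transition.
104.449103 nm

First, find the transition energy using E_n = -13.6057 Z² / n² eV:
E_14 = -13.6057 × 5² / 14² = -1.735420918 eV
E_5 = -13.6057 × 5² / 5² = -13.605700000 eV

Photon energy: |ΔE| = |E_5 - E_14| = 11.870279082 eV

Convert to wavelength using E = hc/λ with hc = 1239.84 eV·nm:
λ = hc/E = 1239.84 eV·nm / 11.870279082 eV
λ = 104.449103 nm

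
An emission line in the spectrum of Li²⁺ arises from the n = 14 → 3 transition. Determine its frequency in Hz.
3.13878e+15 Hz

First, find the transition energy:
E_14 = -13.6057 × 3² / 14² = -0.6247515 eV
E_3 = -13.6057 × 3² / 3² = -13.6057000 eV
|ΔE| = |E_3 - E_14| = 12.9809485 eV

Convert to Joules: E = 12.9809485 eV × (1.602177 × 10⁻¹⁹ J/eV) = 2.0797777e-18 J

Using E = hf:
f = E/h = 2.0797777e-18 J / (6.62607 × 10⁻³⁴ J·s)
f = 3.13878e+15 Hz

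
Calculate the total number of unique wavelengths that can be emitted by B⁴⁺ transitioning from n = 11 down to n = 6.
15

The electron can occupy levels n = 6, 7, ..., 11 during de-excitation — that is m = 11 - 6 + 1 = 6 distinct levels.

The number of distinct spectral lines equals the number of ways to choose 2 of these m levels (each pair gives one possible emission transition):

Number of lines = m(m-1)/2 = 6×5/2 = 15

These correspond to all possible transitions between the 6 levels:
11 → 10, 11 → 9, 11 → 8, 11 → 7, 11 → 6, 10 → 9, 10 → 8, 10 → 7...

Each transition produces a photon with a unique energy (and thus wavelength). This count does not depend on Z.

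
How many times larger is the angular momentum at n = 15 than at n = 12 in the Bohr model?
1.250

In the Bohr model, L_n = nℏ, so the ratio is purely the ratio of quantum numbers:

L_15/L_12 = 15ℏ / 12ℏ = 15/12 = 1.250

The angular momentum scales linearly with n.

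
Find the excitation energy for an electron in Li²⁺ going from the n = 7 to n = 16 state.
2.020681 eV

The energy levels of a hydrogen-like atom are E_n = -13.6057 Z² eV / n².

Energy at n = 7: E_7 = -13.6057 × 3² / 7² = -2.499006122 eV
Energy at n = 16: E_16 = -13.6057 × 3² / 16² = -0.478325391 eV

The excitation energy is the difference:
ΔE = E_16 - E_7
ΔE = -0.478325391 - (-2.499006122)
ΔE = 2.020681 eV

Since this is positive, energy must be absorbed (photon absorption).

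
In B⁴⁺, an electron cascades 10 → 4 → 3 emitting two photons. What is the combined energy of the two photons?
34.39219 eV

The energy levels of B⁴⁺ are E_n = -13.6057 × 5² / n² eV.

First transition (10 → 4):
ΔE₁ = |E_4 - E_10|
ΔE₁ = |-21.25890625000 - (-3.40142500000)| = 17.85748125 eV

Second transition (4 → 3):
ΔE₂ = |E_3 - E_4|
ΔE₂ = |-37.79361111111 - (-21.25890625000)| = 16.53470486 eV

Total energy released:
E_total = ΔE₁ + ΔE₂ = 17.85748125 + 16.53470486 = 34.39219 eV

Note: This equals the direct transition 10 → 3: 34.39219 eV ✓
Energy is conserved regardless of the path taken.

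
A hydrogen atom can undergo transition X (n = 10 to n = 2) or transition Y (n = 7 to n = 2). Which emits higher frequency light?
10 → 2

Calculate the energy for each transition:

Transition 10 → 2:
ΔE₁ = |E_2 - E_10| = |-13.6057/2² - (-13.6057/10²)|
ΔE₁ = |-3.401425000000 - (-0.136057000000)| = 3.265368000 eV

Transition 7 → 2:
ΔE₂ = |E_2 - E_7| = |-13.6057/2² - (-13.6057/7²)|
ΔE₂ = |-3.401425000000 - (-0.277667346939)| = 3.123757653 eV

Since 3.265368000 eV > 3.123757653 eV, the transition 10 → 2 emits the more energetic photon.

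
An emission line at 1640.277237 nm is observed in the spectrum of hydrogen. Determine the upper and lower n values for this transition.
n = 12 → n = 4

First, find the photon energy from the wavelength (hc = 1239.84 eV·nm):
E = hc/λ = 1239.84 eV·nm / 1640.277237 nm = 0.75587222 eV

The energy levels of hydrogen satisfy E_n = -13.6057 / n² eV, so an emission n_i → n_f releases
ΔE = 13.6057 × (1/n_f² − 1/n_i²) eV.

Setting ΔE equal to the photon energy:
1/n_f² − 1/n_i² = 0.75587222 / 13.6057 = 0.055555555

Since 1/n_i² must be positive, we need 1/n_f² > 0.055555555, i.e. n_f ≤ 4. For each allowed n_f, solve n_i = (1/n_f² − 0.055555555)^(−1/2) and check whether it is a whole number:
  n_f = 1: 1/n_i² = 1.000000000 − 0.055555555 = 0.944444445 → n_i = 1.029  (not an integer) ✗
  n_f = 2: 1/n_i² = 0.250000000 − 0.055555555 = 0.194444445 → n_i = 2.268  (not an integer) ✗
  n_f = 3: 1/n_i² = 0.111111111 − 0.055555555 = 0.055555556 → n_i = 4.243  (not an integer) ✗
  n_f = 4: 1/n_i² = 0.062500000 − 0.055555555 = 0.006944445 → n_i = 12.000  → integer, n_i = 12 ✓

Only n_f = 4 gives an integer upper level, n_i = 12.

The transition is from n = 12 to n = 4 (emission).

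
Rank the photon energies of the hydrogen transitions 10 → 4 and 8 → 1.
8 → 1

Calculate the energy for each transition:

Transition 10 → 4:
ΔE₁ = |E_4 - E_10| = |-13.6057/4² - (-13.6057/10²)|
ΔE₁ = |-0.85035625000 - (-0.13605700000)| = 0.71429925 eV

Transition 8 → 1:
ΔE₂ = |E_1 - E_8| = |-13.6057/1² - (-13.6057/8²)|
ΔE₂ = |-13.60570000000 - (-0.21258906250)| = 13.39311094 eV

Since 13.39311094 eV > 0.71429925 eV, the transition 8 → 1 emits the more energetic photon.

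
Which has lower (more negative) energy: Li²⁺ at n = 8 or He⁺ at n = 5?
He⁺ at n = 5 (E = -2.17691 eV)

Using E_n = -13.6057 Z² / n² eV:

Li²⁺ (Z = 3) at n = 8:
E = -13.6057 × 3² / 8² = -13.6057 × 9 / 64 = -1.91330156 eV

He⁺ (Z = 2) at n = 5:
E = -13.6057 × 2² / 5² = -13.6057 × 4 / 25 = -2.17691200 eV

Since -2.17691200 eV < -1.91330156 eV,
He⁺ at n = 5 is more tightly bound (requires more energy to ionize).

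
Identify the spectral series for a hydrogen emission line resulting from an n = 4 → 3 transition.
Paschen series

The spectral series in hydrogen are named based on the final (lower) energy level:
- Lyman series: n_final = 1 (ultraviolet)
- Balmer series: n_final = 2 (visible/near-UV)
- Paschen series: n_final = 3 (infrared)
- Brackett series: n_final = 4 (infrared)
- Pfund series: n_final = 5 (far infrared)

Since this transition ends at n = 3, it belongs to the Paschen series.

For reference, this 4 → 3 line has photon energy
ΔE = 13.6057 eV × (1/3² - 1/4²) = 0.66138819444 eV,
corresponding to wavelength λ = hc/ΔE = 1239.84 eV·nm / 0.66138819444 eV = 1874.60256 nm in the infrared region.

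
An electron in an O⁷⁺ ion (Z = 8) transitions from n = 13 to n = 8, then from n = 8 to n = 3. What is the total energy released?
91.599190 eV

The energy levels of O⁷⁺ are E_n = -13.6057 × 8² / n² eV.

First transition (13 → 8):
ΔE₁ = |E_8 - E_13|
ΔE₁ = |-13.605700000000 - (-5.152454437870)| = 8.453245562 eV

Second transition (8 → 3):
ΔE₂ = |E_3 - E_8|
ΔE₂ = |-96.751644444444 - (-13.605700000000)| = 83.145944444 eV

Total energy released:
E_total = ΔE₁ + ΔE₂ = 8.453245562 + 83.145944444 = 91.599190 eV

Note: This equals the direct transition 13 → 3: 91.599190 eV ✓
Energy is conserved regardless of the path taken.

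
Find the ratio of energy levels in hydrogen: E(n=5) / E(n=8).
2.560

Using E_n = -13.6057 Z² / n² eV with Z = 1:

E_5 = -13.6057 / 5² = -13.6057 / 25 = -0.544228000 eV
E_8 = -13.6057 / 8² = -13.6057 / 64 = -0.212589063 eV

The ratio is:
E_5/E_8 = (-0.544228000) / (-0.212589063)
E_5/E_8 = (-13.6057/25) / (-13.6057/64)
E_5/E_8 = 64/25
E_5/E_8 = 2.560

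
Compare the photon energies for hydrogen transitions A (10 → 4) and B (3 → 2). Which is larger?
3 → 2

Calculate the energy for each transition:

Transition 10 → 4:
ΔE₁ = |E_4 - E_10| = |-13.6057/4² - (-13.6057/10²)|
ΔE₁ = |-0.85035625 - (-0.13605700)| = 0.71430 eV

Transition 3 → 2:
ΔE₂ = |E_2 - E_3| = |-13.6057/2² - (-13.6057/3²)|
ΔE₂ = |-3.40142500 - (-1.51174444)| = 1.88968 eV

Since 1.88968 eV > 0.71430 eV, the transition 3 → 2 emits the more energetic photon.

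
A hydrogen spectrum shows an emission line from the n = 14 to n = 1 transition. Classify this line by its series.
Lyman series

The spectral series in hydrogen are named based on the final (lower) energy level:
- Lyman series: n_final = 1 (ultraviolet)
- Balmer series: n_final = 2 (visible/near-UV)
- Paschen series: n_final = 3 (infrared)
- Brackett series: n_final = 4 (infrared)
- Pfund series: n_final = 5 (far infrared)

Since this transition ends at n = 1, it belongs to the Lyman series.

For reference, this 14 → 1 line has photon energy
ΔE = 13.6057 eV × (1/1² - 1/14²) = 13.536283 eV,
corresponding to wavelength λ = hc/ΔE = 1239.84 eV·nm / 13.536283 eV = 91.5938 nm in the ultraviolet region.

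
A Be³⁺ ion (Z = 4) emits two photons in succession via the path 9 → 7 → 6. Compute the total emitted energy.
3.359432 eV

The energy levels of Be³⁺ are E_n = -13.6057 × 4² / n² eV.

First transition (9 → 7):
ΔE₁ = |E_7 - E_9|
ΔE₁ = |-4.442677551020 - (-2.687545679012)| = 1.755131872 eV

Second transition (7 → 6):
ΔE₂ = |E_6 - E_7|
ΔE₂ = |-6.046977777778 - (-4.442677551020)| = 1.604300227 eV

Total energy released:
E_total = ΔE₁ + ΔE₂ = 1.755131872 + 1.604300227 = 3.359432 eV

Note: This equals the direct transition 9 → 6: 3.359432 eV ✓
Energy is conserved regardless of the path taken.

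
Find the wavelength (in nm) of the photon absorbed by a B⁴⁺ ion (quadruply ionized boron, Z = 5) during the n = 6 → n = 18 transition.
147.6250 nm

First, find the transition energy using E_n = -13.6057 Z² / n² eV:
E_6 = -13.6057 × 5² / 6² = -9.44840278 eV
E_18 = -13.6057 × 5² / 18² = -1.04982253 eV

Photon energy: |ΔE| = |E_18 - E_6| = 8.39858025 eV

Convert to wavelength using E = hc/λ with hc = 1239.84 eV·nm:
λ = hc/E = 1239.84 eV·nm / 8.39858025 eV
λ = 147.6250 nm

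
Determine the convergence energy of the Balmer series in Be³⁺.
54.422800 eV

The series limit corresponds to the transition from n = ∞ to n = 2.
This is the highest energy (shortest wavelength) transition in the Balmer series.

E_∞ = 0 eV
E_2 = -13.6057 × 4² / 2² = -54.422800 eV

Energy at series limit:
ΔE = E_∞ - E_2 = 0 - (-54.422800) = 54.422800 eV

This energy equals the ionization energy from the n = 2 state of Be³⁺.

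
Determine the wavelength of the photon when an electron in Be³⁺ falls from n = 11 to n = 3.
55.3777 nm

First, find the transition energy using E_n = -13.6057 Z² / n² eV:
E_11 = -13.6057 × 4² / 11² = -1.799101 eV
E_3 = -13.6057 × 4² / 3² = -24.187911 eV

Photon energy: |ΔE| = |E_3 - E_11| = 22.388810 eV

Convert to wavelength using E = hc/λ with hc = 1239.84 eV·nm:
λ = hc/E = 1239.84 eV·nm / 22.388810 eV
λ = 55.3777 nm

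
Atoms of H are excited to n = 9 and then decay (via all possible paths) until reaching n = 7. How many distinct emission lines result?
3

The electron can occupy levels n = 7, 8, ..., 9 during de-excitation — that is m = 9 - 7 + 1 = 3 distinct levels.

The number of distinct spectral lines equals the number of ways to choose 2 of these m levels (each pair gives one possible emission transition):

Number of lines = m(m-1)/2 = 3×2/2 = 3

These correspond to all possible transitions between the 3 levels:
9 → 8, 9 → 7, 8 → 7

Each transition produces a photon with a unique energy (and thus wavelength). This count does not depend on Z.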